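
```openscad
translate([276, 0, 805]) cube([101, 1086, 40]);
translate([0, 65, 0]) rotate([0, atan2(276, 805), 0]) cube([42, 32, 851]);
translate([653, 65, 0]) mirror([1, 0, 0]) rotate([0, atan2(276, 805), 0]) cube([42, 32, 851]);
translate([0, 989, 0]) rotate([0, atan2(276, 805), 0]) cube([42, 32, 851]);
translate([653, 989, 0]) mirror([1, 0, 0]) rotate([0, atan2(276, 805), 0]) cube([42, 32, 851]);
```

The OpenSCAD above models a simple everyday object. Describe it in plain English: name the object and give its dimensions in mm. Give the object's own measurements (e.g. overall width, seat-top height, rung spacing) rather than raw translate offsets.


A sawhorse. A 101×1086×40 mm beam (x, y, z) sits on two A-frame leg pairs. Each pair is two raked legs of 42×32 mm section (32 mm along y) splaying symmetrically in x. Each leg rises 805 mm vertically over 276 mm of horizontal reach and is 851 mm long along its own axis. Every leg's outer bottom edge rests on the floor and its outer top edge meets a bottom edge of the beam — the left legs (tilting toward +x) meet the beam's −x bottom edge, the right legs (their mirror images, tilting toward −x) meet its +x bottom edge — so the leg tops tuck under the beam, the beam's underside is 805 mm above the floor, and the feet are 653 mm apart outside-to-outside with the beam centred between them. The two leg pairs are set in 65 mm from either end of the beam.


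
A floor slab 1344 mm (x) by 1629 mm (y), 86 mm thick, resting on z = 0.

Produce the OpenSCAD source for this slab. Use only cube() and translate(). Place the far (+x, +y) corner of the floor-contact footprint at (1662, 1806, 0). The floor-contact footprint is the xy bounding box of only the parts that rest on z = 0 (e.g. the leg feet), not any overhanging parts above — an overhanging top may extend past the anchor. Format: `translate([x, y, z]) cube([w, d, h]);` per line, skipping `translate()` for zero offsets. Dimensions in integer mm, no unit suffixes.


translate([318, 177, 0]) cube([1344, 1629, 86]);


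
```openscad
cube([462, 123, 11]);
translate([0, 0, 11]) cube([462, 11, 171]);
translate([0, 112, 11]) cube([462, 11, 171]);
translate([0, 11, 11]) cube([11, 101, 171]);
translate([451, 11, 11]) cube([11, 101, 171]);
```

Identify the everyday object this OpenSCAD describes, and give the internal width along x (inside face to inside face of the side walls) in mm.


An open box. The internal width is 440 mm.

A 462×123 base slab with four walls standing on it — an open box. The base is 462 mm wide and the walls are 11 mm thick, so the internal width is 462 − 2 × 11 = 440 mm.


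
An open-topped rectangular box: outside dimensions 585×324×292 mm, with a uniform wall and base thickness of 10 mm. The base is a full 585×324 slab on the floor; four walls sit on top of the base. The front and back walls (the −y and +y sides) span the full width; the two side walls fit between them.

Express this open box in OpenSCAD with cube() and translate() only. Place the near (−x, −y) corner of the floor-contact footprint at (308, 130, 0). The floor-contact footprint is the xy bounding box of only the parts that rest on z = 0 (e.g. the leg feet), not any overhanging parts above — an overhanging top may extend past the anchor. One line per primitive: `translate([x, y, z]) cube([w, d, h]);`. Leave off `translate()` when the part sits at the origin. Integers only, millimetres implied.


translate([308, 130, 0]) cube([585, 324, 10]);
translate([308, 130, 10]) cube([585, 10, 282]);
translate([308, 444, 10]) cube([585, 10, 282]);
translate([308, 140, 10]) cube([10, 304, 282]);
translate([883, 140, 10]) cube([10, 304, 282]);


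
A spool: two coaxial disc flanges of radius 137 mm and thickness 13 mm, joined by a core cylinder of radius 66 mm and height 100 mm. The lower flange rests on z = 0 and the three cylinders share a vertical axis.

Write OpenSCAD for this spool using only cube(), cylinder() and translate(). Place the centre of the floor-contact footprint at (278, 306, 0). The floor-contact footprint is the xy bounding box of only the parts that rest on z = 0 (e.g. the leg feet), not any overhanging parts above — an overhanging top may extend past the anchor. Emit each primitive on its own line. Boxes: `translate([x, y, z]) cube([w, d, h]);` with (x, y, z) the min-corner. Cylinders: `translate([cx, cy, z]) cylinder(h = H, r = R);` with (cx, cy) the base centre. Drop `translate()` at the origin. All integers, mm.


translate([278, 306, 0]) cylinder(h = 13, r = 137);
translate([278, 306, 13]) cylinder(h = 100, r = 66);
translate([278, 306, 113]) cylinder(h = 13, r = 137);


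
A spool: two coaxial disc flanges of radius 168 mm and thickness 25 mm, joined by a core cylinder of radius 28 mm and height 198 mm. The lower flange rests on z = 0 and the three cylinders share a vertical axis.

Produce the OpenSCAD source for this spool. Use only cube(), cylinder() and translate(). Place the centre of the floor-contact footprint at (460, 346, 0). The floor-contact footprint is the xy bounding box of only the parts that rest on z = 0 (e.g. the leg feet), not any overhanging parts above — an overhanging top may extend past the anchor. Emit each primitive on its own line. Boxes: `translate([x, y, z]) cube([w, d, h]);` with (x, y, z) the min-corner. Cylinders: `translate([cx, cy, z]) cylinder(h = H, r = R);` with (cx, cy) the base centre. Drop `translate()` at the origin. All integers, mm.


translate([460, 346, 0]) cylinder(h = 25, r = 168);
translate([460, 346, 25]) cylinder(h = 198, r = 28);
translate([460, 346, 223]) cylinder(h = 25, r = 168);


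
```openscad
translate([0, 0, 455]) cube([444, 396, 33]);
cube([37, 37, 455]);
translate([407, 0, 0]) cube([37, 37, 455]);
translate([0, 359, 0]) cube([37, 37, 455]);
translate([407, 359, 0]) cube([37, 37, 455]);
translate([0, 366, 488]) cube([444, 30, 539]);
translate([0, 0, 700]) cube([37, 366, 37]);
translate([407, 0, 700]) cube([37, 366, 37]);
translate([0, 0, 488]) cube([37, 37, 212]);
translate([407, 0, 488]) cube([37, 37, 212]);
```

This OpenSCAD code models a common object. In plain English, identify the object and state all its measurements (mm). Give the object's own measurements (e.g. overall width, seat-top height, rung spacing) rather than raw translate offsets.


A chair. The seat is a 444×396×33 mm slab with its top at z = 488 mm, on four 37×37 mm corner legs (flush with the seat edges, standing on z = 0). A flat backrest 30 mm thick, 539 mm tall, spans the full seat width and rises from the seat top along its +y edge, rear face flush with the rear of the seat. Two armrests of 37×37 mm section run along each side from the seat's front edge to the front of the backrest, top faces 249 mm above the seat top and outer faces flush with the seat's x-edges; a 37×37 mm post under the front of each armrest stands on the seat at the front corner.


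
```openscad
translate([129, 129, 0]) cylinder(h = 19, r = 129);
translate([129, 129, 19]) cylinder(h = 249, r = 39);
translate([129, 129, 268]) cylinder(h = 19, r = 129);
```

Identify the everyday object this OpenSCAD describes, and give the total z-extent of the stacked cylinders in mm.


A spool. The overall height is 287 mm.

Three coaxial cylinders, large–small–large — a spool. Two 19 mm flanges and a 249 mm core give 19 + 249 + 19 = 287 mm.


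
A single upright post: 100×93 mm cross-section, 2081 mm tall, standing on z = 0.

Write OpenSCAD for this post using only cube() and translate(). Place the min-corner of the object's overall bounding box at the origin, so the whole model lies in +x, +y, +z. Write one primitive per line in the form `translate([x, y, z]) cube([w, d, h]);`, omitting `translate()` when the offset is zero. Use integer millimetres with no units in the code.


cube([100, 93, 2081]);


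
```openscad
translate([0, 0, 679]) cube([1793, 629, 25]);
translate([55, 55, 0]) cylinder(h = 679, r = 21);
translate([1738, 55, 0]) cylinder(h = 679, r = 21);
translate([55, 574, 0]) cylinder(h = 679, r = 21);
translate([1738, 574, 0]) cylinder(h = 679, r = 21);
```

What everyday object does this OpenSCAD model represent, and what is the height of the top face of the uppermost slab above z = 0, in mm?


A table. The table height is 704 mm.

A 1793×629×25 slab sits at z = 679 on four Ø42 mm round legs — a table. The top surface is at 679 + 25 = 704 mm.


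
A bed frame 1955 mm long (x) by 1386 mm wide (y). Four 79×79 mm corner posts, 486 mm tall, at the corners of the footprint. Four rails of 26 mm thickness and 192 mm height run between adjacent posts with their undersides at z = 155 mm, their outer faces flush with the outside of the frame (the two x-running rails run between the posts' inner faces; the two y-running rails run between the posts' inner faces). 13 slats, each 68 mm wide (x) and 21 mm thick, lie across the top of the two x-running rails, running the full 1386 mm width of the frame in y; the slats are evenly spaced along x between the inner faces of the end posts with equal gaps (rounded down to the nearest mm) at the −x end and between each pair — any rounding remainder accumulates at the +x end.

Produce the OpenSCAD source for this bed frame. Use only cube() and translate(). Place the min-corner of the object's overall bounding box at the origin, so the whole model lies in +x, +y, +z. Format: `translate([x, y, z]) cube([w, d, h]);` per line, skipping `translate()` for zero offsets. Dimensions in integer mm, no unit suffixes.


cube([79, 79, 486]);
translate([0, 1307, 0]) cube([79, 79, 486]);
translate([1876, 0, 0]) cube([79, 79, 486]);
translate([1876, 1307, 0]) cube([79, 79, 486]);
translate([79, 0, 155]) cube([1797, 26, 192]);
translate([79, 1360, 155]) cube([1797, 26, 192]);
translate([0, 79, 155]) cube([26, 1228, 192]);
translate([1929, 79, 155]) cube([26, 1228, 192]);
translate([144, 0, 347]) cube([68, 1386, 21]);
translate([277, 0, 347]) cube([68, 1386, 21]);
translate([410, 0, 347]) cube([68, 1386, 21]);
translate([543, 0, 347]) cube([68, 1386, 21]);
translate([676, 0, 347]) cube([68, 1386, 21]);
translate([809, 0, 347]) cube([68, 1386, 21]);
translate([942, 0, 347]) cube([68, 1386, 21]);
translate([1075, 0, 347]) cube([68, 1386, 21]);
translate([1208, 0, 347]) cube([68, 1386, 21]);
translate([1341, 0, 347]) cube([68, 1386, 21]);
translate([1474, 0, 347]) cube([68, 1386, 21]);
translate([1607, 0, 347]) cube([68, 1386, 21]);
translate([1740, 0, 347]) cube([68, 1386, 21]);


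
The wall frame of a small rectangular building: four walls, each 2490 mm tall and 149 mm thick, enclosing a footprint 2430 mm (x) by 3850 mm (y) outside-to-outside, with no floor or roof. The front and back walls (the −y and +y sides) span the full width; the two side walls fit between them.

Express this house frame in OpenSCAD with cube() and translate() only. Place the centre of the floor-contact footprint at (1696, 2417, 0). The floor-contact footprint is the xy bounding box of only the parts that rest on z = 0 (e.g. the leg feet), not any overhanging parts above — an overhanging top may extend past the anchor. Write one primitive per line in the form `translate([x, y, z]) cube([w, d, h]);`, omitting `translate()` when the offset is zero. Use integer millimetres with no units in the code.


translate([481, 492, 0]) cube([2430, 149, 2490]);
translate([481, 4193, 0]) cube([2430, 149, 2490]);
translate([481, 641, 0]) cube([149, 3552, 2490]);
translate([2762, 641, 0]) cube([149, 3552, 2490]);


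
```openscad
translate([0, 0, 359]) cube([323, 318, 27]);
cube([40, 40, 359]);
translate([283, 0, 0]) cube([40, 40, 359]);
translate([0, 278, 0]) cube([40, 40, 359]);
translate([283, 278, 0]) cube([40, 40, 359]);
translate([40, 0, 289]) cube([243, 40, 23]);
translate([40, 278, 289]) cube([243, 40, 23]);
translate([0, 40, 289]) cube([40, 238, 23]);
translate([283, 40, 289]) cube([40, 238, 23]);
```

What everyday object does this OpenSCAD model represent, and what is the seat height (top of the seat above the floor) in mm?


A stool. The seat height is 386 mm.

A 323×318×27 slab at z = 359 on four corner posts — a stool. The seat top is 359 + 27 = 386 mm.


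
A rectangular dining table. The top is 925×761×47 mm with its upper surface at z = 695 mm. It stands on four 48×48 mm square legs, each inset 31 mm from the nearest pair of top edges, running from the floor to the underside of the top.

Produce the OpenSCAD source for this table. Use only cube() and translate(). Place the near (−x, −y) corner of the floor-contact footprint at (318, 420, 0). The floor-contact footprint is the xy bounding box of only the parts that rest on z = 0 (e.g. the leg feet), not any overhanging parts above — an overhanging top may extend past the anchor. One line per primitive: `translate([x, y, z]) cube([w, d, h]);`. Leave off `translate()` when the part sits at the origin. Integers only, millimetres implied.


translate([287, 389, 648]) cube([925, 761, 47]);
translate([318, 420, 0]) cube([48, 48, 648]);
translate([1133, 420, 0]) cube([48, 48, 648]);
translate([318, 1071, 0]) cube([48, 48, 648]);
translate([1133, 1071, 0]) cube([48, 48, 648]);


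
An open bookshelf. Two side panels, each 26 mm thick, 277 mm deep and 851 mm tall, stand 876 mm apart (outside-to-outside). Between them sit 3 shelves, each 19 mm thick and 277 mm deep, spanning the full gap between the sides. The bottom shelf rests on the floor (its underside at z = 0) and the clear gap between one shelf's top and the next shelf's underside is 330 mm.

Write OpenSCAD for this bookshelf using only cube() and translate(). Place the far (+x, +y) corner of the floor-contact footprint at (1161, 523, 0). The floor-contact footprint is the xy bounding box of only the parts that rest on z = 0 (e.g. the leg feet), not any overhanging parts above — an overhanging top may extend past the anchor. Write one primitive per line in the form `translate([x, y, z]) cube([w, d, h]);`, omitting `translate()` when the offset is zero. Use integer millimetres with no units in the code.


translate([285, 246, 0]) cube([26, 277, 851]);
translate([1135, 246, 0]) cube([26, 277, 851]);
translate([311, 246, 0]) cube([824, 277, 19]);
translate([311, 246, 349]) cube([824, 277, 19]);
translate([311, 246, 698]) cube([824, 277, 19]);


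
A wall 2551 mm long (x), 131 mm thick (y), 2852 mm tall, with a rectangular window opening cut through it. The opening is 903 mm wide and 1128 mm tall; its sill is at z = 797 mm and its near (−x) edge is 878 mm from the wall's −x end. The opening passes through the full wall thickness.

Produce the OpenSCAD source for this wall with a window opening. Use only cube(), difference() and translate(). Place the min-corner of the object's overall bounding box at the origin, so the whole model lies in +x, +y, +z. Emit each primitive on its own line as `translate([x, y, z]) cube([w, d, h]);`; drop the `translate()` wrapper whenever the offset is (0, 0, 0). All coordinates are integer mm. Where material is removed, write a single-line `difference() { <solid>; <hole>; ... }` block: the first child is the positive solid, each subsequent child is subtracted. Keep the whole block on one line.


difference() { cube([2551, 131, 2852]); translate([878, 0, 797]) cube([903, 131, 1128]); }


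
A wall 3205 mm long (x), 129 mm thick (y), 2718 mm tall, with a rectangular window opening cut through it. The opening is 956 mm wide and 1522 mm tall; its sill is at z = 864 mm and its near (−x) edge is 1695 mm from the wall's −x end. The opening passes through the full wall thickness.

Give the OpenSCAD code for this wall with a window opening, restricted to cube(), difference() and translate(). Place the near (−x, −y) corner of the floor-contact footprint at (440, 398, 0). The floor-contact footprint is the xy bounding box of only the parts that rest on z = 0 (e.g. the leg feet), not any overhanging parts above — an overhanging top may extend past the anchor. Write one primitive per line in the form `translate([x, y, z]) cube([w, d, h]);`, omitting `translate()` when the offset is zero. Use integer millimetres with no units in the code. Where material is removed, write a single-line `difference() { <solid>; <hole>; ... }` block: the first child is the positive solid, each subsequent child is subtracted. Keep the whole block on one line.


difference() { translate([440, 398, 0]) cube([3205, 129, 2718]); translate([2135, 398, 864]) cube([956, 129, 1522]); }


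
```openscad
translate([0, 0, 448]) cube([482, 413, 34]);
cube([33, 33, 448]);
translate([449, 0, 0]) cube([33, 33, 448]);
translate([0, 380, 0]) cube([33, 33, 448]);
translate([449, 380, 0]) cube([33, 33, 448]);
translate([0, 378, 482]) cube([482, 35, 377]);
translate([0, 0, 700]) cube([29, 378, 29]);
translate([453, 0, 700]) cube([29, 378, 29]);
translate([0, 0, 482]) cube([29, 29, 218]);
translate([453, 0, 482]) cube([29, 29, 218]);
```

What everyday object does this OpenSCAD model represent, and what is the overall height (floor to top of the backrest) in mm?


A chair. The overall height is 859 mm.

A slab on four corner posts with a tall panel at the back — a chair. The seat slab sits at z = 448 with thickness 34, and the 377 mm backrest starts at the seat top, so the overall height is 448 + 34 + 377 = 859 mm.


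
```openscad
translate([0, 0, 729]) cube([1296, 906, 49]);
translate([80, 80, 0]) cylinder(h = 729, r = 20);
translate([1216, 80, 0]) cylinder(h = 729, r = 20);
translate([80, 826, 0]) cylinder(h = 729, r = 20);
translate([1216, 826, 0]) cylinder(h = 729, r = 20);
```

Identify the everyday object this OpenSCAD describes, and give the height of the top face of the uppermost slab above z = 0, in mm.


A table. The table height is 778 mm.

A 1296×906×49 slab sits at z = 729 on four Ø40 mm round legs — a table. The top surface is at 729 + 49 = 778 mm.


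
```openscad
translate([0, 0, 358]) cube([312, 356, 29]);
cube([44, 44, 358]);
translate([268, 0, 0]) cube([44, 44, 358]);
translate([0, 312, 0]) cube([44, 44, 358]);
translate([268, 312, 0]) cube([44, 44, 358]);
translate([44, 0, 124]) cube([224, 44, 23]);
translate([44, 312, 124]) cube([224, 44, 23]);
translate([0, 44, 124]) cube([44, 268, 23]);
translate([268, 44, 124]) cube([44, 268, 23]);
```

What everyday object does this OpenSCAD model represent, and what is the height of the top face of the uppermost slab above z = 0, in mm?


A stool. The seat height is 387 mm.

A 312×356×29 slab at z = 358 on four corner posts — a stool. The seat top is 358 + 29 = 387 mm.


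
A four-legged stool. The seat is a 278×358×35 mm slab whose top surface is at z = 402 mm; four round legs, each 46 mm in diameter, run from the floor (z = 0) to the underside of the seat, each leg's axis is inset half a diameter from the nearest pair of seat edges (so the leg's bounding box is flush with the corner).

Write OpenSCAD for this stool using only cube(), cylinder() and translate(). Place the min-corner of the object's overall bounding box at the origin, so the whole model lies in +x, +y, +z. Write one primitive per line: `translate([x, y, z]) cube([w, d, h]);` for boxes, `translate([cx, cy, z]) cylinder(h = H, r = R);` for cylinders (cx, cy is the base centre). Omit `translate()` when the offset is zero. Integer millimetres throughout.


translate([0, 0, 367]) cube([278, 358, 35]);
translate([23, 23, 0]) cylinder(h = 367, r = 23);
translate([255, 23, 0]) cylinder(h = 367, r = 23);
translate([23, 335, 0]) cylinder(h = 367, r = 23);
translate([255, 335, 0]) cylinder(h = 367, r = 23);


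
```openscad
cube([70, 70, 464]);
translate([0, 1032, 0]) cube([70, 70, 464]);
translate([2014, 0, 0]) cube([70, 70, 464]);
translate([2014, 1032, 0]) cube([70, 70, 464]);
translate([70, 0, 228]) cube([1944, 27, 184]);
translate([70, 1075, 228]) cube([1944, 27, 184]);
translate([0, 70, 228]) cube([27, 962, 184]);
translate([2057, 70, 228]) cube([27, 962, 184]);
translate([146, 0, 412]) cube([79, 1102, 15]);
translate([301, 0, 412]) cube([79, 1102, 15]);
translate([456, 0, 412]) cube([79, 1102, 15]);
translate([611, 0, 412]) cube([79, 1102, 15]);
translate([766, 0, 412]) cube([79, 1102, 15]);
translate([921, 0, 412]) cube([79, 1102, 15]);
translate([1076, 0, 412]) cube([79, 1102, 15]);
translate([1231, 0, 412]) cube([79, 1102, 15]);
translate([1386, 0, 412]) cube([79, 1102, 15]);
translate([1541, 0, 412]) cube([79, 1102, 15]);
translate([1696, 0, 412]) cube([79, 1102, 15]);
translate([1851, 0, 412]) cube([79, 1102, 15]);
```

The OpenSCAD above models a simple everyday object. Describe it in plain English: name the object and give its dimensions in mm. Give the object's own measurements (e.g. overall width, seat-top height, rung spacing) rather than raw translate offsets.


A bed frame 2084 mm long (x) by 1102 mm wide (y). Four 70×70 mm corner posts, 464 mm tall, at the corners of the footprint. Four rails of 27 mm thickness and 184 mm height run between adjacent posts with their undersides at z = 228 mm, their outer faces flush with the outside of the frame (the two x-running rails run between the posts' inner faces; the two y-running rails run between the posts' inner faces). 12 slats, each 79 mm wide (x) and 15 mm thick, lie across the top of the two x-running rails, running the full 1102 mm width of the frame in y; along x they sit between the end posts with a 76 mm gap after the −x posts and between neighbouring slats, leaving 84 mm before the +x posts.


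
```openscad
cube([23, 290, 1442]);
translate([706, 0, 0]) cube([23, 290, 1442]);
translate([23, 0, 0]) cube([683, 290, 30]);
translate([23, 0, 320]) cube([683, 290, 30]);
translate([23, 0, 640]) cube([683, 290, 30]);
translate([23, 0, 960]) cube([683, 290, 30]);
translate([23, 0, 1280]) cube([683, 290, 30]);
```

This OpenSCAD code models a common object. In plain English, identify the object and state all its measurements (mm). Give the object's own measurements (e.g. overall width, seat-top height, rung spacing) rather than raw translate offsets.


An open bookshelf. Two side panels, each 23 mm thick, 290 mm deep and 1442 mm tall, stand 729 mm apart (outside-to-outside). Between them sit 5 shelves, each 30 mm thick and 290 mm deep, spanning the full gap between the sides. The bottom shelf rests on the floor (its underside at z = 0) and the clear gap between one shelf's top and the next shelf's underside is 290 mm.


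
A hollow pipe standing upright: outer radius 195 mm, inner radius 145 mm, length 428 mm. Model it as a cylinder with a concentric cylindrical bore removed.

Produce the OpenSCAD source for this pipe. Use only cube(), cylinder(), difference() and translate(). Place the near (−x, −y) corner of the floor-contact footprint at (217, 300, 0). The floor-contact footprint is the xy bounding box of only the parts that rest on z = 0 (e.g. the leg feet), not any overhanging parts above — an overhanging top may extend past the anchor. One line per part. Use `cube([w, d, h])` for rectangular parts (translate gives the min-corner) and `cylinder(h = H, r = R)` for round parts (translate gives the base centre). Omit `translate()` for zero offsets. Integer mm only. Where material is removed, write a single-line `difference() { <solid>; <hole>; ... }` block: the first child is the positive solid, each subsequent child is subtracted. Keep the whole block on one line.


difference() { translate([412, 495, 0]) cylinder(h = 428, r = 195); translate([412, 495, 0]) cylinder(h = 428, r = 145); }


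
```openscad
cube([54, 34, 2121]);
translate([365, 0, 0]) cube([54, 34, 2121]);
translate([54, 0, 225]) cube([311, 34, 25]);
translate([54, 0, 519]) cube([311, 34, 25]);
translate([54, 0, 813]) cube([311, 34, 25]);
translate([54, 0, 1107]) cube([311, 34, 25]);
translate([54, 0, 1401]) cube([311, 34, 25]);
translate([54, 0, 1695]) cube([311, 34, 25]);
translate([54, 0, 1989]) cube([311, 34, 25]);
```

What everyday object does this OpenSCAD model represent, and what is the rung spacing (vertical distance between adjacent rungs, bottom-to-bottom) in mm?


A ladder. The rung spacing is 294 mm.

Two tall 54×34 posts with 7 short bars between them — a ladder. Adjacent rungs sit at z = 225 and z = 519, so the spacing is 519 − 225 = 294 mm.


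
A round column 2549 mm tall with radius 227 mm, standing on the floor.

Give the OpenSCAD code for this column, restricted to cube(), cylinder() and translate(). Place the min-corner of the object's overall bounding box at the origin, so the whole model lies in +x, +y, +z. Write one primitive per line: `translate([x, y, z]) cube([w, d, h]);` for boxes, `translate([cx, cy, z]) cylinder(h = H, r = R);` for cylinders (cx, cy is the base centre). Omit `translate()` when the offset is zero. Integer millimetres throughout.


translate([227, 227, 0]) cylinder(h = 2549, r = 227);


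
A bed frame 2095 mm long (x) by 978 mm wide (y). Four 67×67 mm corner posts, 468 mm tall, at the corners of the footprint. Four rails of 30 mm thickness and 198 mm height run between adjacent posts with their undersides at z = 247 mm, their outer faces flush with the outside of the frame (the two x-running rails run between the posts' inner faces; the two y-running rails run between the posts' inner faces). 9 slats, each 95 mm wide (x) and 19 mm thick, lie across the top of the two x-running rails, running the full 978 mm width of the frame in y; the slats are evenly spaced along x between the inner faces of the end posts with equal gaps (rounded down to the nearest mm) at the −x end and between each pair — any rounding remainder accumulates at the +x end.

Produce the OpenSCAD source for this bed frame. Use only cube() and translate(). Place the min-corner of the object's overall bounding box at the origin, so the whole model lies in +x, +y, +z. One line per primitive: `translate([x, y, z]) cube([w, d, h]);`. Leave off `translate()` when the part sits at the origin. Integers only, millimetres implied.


// slat z = rail_z + rail_h = 247 + 198 = 445
// slat gap = ⌊(1961 − 9·95) / 10⌋ = 110
cube([67, 67, 468]);
translate([0, 911, 0]) cube([67, 67, 468]);
translate([2028, 0, 0]) cube([67, 67, 468]);
translate([2028, 911, 0]) cube([67, 67, 468]);
translate([67, 0, 247]) cube([1961, 30, 198]);
translate([67, 948, 247]) cube([1961, 30, 198]);
translate([0, 67, 247]) cube([30, 844, 198]);
translate([2065, 67, 247]) cube([30, 844, 198]);
translate([177, 0, 445]) cube([95, 978, 19]);
translate([382, 0, 445]) cube([95, 978, 19]);
translate([587, 0, 445]) cube([95, 978, 19]);
translate([792, 0, 445]) cube([95, 978, 19]);
translate([997, 0, 445]) cube([95, 978, 19]);
translate([1202, 0, 445]) cube([95, 978, 19]);
translate([1407, 0, 445]) cube([95, 978, 19]);
translate([1612, 0, 445]) cube([95, 978, 19]);
translate([1817, 0, 445]) cube([95, 978, 19]);


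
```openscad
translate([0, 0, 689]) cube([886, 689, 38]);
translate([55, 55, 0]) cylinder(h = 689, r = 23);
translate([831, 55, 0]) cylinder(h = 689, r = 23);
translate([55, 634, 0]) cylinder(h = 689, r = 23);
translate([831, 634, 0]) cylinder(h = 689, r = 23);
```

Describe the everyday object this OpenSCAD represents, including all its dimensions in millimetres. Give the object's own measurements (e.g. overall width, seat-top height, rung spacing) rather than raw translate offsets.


A rectangular dining table. The top is 886×689×38 mm with its upper surface at z = 727 mm. It stands on four round legs of 46 mm diameter, each leg's bounding box inset 32 mm from the nearest pair of top edges, running from the floor to the underside of the top.


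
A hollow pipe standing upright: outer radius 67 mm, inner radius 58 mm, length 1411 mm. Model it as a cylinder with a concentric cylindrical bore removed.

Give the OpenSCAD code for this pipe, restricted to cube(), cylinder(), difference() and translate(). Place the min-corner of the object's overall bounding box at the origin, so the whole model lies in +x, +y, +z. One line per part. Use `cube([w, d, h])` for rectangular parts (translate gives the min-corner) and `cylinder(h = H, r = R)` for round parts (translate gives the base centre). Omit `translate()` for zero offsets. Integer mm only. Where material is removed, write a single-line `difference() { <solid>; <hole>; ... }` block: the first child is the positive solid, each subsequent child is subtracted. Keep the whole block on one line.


difference() { translate([67, 67, 0]) cylinder(h = 1411, r = 67); translate([67, 67, 0]) cylinder(h = 1411, r = 58); }


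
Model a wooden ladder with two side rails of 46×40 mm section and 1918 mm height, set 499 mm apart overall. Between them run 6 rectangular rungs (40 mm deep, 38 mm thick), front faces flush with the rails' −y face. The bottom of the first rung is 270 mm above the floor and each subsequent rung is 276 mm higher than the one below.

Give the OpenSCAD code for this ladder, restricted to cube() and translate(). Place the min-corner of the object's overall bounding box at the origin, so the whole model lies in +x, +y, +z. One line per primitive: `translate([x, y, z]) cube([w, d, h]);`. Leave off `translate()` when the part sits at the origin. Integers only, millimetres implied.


cube([46, 40, 1918]);
translate([453, 0, 0]) cube([46, 40, 1918]);
translate([46, 0, 270]) cube([407, 40, 38]);
translate([46, 0, 546]) cube([407, 40, 38]);
translate([46, 0, 822]) cube([407, 40, 38]);
translate([46, 0, 1098]) cube([407, 40, 38]);
translate([46, 0, 1374]) cube([407, 40, 38]);
translate([46, 0, 1650]) cube([407, 40, 38]);


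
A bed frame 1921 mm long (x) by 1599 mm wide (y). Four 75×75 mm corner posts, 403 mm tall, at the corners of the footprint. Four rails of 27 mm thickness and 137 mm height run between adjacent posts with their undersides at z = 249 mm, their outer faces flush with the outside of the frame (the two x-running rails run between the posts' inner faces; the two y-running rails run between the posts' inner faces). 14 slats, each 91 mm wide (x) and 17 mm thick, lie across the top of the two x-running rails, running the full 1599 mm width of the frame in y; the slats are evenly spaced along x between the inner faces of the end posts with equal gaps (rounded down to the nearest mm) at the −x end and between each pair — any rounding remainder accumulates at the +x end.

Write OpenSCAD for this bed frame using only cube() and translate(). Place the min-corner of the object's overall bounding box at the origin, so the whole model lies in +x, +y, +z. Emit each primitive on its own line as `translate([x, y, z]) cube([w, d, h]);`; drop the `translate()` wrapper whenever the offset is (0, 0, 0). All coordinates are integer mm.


cube([75, 75, 403]);
translate([0, 1524, 0]) cube([75, 75, 403]);
translate([1846, 0, 0]) cube([75, 75, 403]);
translate([1846, 1524, 0]) cube([75, 75, 403]);
translate([75, 0, 249]) cube([1771, 27, 137]);
translate([75, 1572, 249]) cube([1771, 27, 137]);
translate([0, 75, 249]) cube([27, 1449, 137]);
translate([1894, 75, 249]) cube([27, 1449, 137]);
translate([108, 0, 386]) cube([91, 1599, 17]);
translate([232, 0, 386]) cube([91, 1599, 17]);
translate([356, 0, 386]) cube([91, 1599, 17]);
translate([480, 0, 386]) cube([91, 1599, 17]);
translate([604, 0, 386]) cube([91, 1599, 17]);
translate([728, 0, 386]) cube([91, 1599, 17]);
translate([852, 0, 386]) cube([91, 1599, 17]);
translate([976, 0, 386]) cube([91, 1599, 17]);
translate([1100, 0, 386]) cube([91, 1599, 17]);
translate([1224, 0, 386]) cube([91, 1599, 17]);
translate([1348, 0, 386]) cube([91, 1599, 17]);
translate([1472, 0, 386]) cube([91, 1599, 17]);
translate([1596, 0, 386]) cube([91, 1599, 17]);
translate([1720, 0, 386]) cube([91, 1599, 17]);


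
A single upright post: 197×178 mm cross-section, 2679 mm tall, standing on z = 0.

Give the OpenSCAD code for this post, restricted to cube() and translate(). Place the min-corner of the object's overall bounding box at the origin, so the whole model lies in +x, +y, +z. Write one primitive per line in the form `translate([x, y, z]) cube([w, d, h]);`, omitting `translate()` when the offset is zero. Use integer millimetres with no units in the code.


cube([197, 178, 2679]);


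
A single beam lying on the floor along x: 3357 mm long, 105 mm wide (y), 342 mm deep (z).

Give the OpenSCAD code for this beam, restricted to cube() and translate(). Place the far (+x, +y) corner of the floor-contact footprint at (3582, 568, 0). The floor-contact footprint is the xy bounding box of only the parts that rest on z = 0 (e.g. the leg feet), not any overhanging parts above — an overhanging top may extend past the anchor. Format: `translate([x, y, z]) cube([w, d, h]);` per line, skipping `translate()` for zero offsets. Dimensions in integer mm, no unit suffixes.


translate([225, 463, 0]) cube([3357, 105, 342]);


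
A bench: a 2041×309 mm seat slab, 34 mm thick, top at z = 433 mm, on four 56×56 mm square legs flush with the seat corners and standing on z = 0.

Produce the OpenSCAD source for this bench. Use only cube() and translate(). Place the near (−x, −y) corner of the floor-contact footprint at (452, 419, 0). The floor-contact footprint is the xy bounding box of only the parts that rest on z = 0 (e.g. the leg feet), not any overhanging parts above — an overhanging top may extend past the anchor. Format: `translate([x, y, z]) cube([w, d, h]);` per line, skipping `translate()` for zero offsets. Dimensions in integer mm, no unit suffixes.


// leg_h = 433 − 34 = 399
translate([452, 419, 399]) cube([2041, 309, 34]);
translate([452, 419, 0]) cube([56, 56, 399]);
translate([452, 672, 0]) cube([56, 56, 399]);
translate([2437, 419, 0]) cube([56, 56, 399]);
translate([2437, 672, 0]) cube([56, 56, 399]);


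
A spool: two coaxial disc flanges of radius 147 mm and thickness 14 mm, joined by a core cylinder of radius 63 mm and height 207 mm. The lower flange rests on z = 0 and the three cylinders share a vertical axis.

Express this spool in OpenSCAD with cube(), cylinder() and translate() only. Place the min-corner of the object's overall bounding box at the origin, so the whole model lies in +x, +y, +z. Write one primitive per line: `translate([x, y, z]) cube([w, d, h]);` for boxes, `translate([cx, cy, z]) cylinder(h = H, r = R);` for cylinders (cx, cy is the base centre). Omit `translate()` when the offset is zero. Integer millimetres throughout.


translate([147, 147, 0]) cylinder(h = 14, r = 147);
translate([147, 147, 14]) cylinder(h = 207, r = 63);
translate([147, 147, 221]) cylinder(h = 14, r = 147);


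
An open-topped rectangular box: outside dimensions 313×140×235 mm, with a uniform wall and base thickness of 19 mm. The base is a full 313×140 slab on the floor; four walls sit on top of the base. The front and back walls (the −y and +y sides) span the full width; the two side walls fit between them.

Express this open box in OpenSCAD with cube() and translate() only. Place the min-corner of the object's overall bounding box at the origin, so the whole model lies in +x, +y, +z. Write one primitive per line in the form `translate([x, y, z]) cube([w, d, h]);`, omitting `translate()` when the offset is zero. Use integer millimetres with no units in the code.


cube([313, 140, 19]);
translate([0, 0, 19]) cube([313, 19, 216]);
translate([0, 121, 19]) cube([313, 19, 216]);
translate([0, 19, 19]) cube([19, 102, 216]);
translate([294, 19, 19]) cube([19, 102, 216]);


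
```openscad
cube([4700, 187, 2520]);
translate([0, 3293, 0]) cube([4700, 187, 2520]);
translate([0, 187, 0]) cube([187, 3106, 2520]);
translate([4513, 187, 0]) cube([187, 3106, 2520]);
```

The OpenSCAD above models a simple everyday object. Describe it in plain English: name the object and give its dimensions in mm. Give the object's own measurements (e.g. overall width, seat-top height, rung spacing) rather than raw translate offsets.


The wall frame of a small rectangular building: four walls, each 2520 mm tall and 187 mm thick, enclosing a footprint 4700 mm (x) by 3480 mm (y) outside-to-outside, with no floor or roof. The front and back walls (the −y and +y sides) span the full width; the two side walls fit between them.


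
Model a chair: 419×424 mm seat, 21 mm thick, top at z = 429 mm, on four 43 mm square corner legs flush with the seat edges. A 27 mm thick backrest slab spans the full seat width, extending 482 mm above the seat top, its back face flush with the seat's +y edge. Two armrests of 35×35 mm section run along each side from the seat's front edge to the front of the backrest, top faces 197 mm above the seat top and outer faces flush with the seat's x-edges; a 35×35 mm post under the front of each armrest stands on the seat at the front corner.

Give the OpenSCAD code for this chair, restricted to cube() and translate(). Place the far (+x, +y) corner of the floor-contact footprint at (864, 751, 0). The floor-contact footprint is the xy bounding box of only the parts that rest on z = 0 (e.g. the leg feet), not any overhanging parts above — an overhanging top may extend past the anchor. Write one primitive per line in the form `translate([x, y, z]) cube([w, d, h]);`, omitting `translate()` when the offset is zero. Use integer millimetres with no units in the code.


translate([445, 327, 408]) cube([419, 424, 21]);
translate([445, 327, 0]) cube([43, 43, 408]);
translate([821, 327, 0]) cube([43, 43, 408]);
translate([445, 708, 0]) cube([43, 43, 408]);
translate([821, 708, 0]) cube([43, 43, 408]);
translate([445, 724, 429]) cube([419, 27, 482]);
translate([445, 327, 591]) cube([35, 397, 35]);
translate([829, 327, 591]) cube([35, 397, 35]);
translate([445, 327, 429]) cube([35, 35, 162]);
translate([829, 327, 429]) cube([35, 35, 162]);


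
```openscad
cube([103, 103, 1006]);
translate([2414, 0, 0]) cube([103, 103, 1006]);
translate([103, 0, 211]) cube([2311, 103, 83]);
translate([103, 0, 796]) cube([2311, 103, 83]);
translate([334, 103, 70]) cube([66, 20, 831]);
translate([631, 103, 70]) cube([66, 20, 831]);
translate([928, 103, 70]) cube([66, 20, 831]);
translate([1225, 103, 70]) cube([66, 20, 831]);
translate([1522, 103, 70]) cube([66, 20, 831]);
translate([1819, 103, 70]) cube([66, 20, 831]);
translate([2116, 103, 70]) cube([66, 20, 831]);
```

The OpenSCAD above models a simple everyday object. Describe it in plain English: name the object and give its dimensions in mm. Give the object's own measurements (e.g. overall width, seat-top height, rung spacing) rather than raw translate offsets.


A fence section. Two 103×103 mm posts, 1006 mm tall, stand on the floor with a clear span of 2311 mm between their inner faces. Two horizontal rails of 103×83 mm section span the gap between the posts with their undersides at z = 211 mm and z = 796 mm, flush with the posts' −y face. 7 pickets, each 66 mm wide, 20 mm thick and 831 mm tall, are fixed to the +y face of the rails with their bottoms at z = 70 mm, spaced across the span with a 231 mm gap after the −x post and between neighbouring pickets, with 232 mm left before the +x post.


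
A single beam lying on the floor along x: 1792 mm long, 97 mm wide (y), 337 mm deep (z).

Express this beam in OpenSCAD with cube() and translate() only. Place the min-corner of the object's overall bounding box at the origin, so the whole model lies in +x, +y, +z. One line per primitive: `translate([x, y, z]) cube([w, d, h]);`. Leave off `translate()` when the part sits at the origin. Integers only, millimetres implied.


cube([1792, 97, 337]);


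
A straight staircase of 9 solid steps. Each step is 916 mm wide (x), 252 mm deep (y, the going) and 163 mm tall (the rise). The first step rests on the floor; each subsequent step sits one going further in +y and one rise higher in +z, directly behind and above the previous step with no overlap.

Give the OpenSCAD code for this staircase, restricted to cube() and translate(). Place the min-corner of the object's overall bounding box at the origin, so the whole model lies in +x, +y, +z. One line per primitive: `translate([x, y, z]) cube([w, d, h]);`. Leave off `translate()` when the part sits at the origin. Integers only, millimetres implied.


cube([916, 252, 163]);
translate([0, 252, 163]) cube([916, 252, 163]);
translate([0, 504, 326]) cube([916, 252, 163]);
translate([0, 756, 489]) cube([916, 252, 163]);
translate([0, 1008, 652]) cube([916, 252, 163]);
translate([0, 1260, 815]) cube([916, 252, 163]);
translate([0, 1512, 978]) cube([916, 252, 163]);
translate([0, 1764, 1141]) cube([916, 252, 163]);
translate([0, 2016, 1304]) cube([916, 252, 163]);
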